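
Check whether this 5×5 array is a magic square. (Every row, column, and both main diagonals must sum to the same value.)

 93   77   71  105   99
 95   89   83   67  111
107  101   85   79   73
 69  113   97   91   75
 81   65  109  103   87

Yes

Row 1: 93 + 77 + 71 + 105 + 99 = 445.
Row 2: 95 + 89 + 83 + 67 + 111 = 445.
Row 3: 107 + 101 + 85 + 79 + 73 = 445.
Row 4: 69 + 113 + 97 + 91 + 75 = 445.
Row 5: 81 + 65 + 109 + 103 + 87 = 445.
Column 1: 93 + 95 + 107 + 69 + 81 = 445.
Column 2: 77 + 89 + 101 + 113 + 65 = 445.
Column 3: 71 + 83 + 85 + 97 + 109 = 445.
Column 4: 105 + 67 + 79 + 91 + 103 = 445.
Column 5: 99 + 111 + 73 + 75 + 87 = 445.
Main diagonal: 93 + 89 + 85 + 91 + 87 = 445.
Anti-diagonal: 99 + 67 + 85 + 113 + 81 = 445.
All lines sum to 445.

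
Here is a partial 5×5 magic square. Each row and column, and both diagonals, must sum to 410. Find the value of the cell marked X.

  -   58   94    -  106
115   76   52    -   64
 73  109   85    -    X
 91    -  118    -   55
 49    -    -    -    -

Row 2 must total 410; the given cells sum to 307, so (2,4) = 103.
Using column 1: 115 + 73 + 91 + 49 + ? → (1,1) = 410 − 328 = 82.
Column 3 needs 410; the known cells sum to 349, so (5,3) = 61.
Anti-diagonal must total 410; the given cells sum to 343, so (4,2) = 67.
Row 1: 82 + 58 + 94 + 106 + ? = 410, so (1,4) = 70.
The remaining cell in row 4 is (4,4) = 410 − 331 = 79.
Column 2 must total 410; the given cells sum to 310, so (5,2) = 100.
Main diagonal: 82 + 76 + 85 + 79 + ? = 410, so (5,5) = 88.
From row 5, 410 − (49 + 100 + 61 + 88) gives (5,4) = 112.
The remaining cell in column 4 is (3,4) = 410 − 364 = 46.
Using column 5: 106 + 64 + 55 + 88 + ? → (3,5) = 410 − 313 = 97.

97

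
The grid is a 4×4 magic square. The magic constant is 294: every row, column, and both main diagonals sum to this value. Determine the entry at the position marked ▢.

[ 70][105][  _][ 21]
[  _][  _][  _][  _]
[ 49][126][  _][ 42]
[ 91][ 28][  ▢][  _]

Row 1 needs 294; the known cells sum to 196, so (1,3) = 98.
Row 3 needs 294; the known cells sum to 217, so (3,3) = 77.
Column 1: 70 + 49 + 91 + ? = 294, so (2,1) = 84.
Column 2: 105 + 126 + 28 + ? = 294, so (2,2) = 35.
From main diagonal, 294 − (70 + 35 + 77) gives (4,4) = 112.
The remaining cell in anti-diagonal is (2,3) = 294 − 238 = 56.
Row 2: 84 + 35 + 56 + ? = 294, so (2,4) = 119.
Using row 4: 91 + 28 + 112 + ? → (4,3) = 294 − 231 = 63.

63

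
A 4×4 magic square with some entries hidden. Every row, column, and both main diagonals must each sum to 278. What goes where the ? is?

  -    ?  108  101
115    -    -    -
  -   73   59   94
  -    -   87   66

38

Using row 3: 73 + 59 + 94 + ? → (3,1) = 278 − 226 = 52.
Column 3: 108 + 59 + 87 + ? = 278, so (2,3) = 24.
Column 4 needs 278; the known cells sum to 261, so (2,4) = 17.
From anti-diagonal, 278 − (101 + 24 + 73) gives (4,1) = 80.
Row 2: 115 + 24 + 17 + ? = 278, so (2,2) = 122.
Using row 4: 80 + 87 + 66 + ? → (4,2) = 278 − 233 = 45.
Using column 1: 115 + 52 + 80 + ? → (1,1) = 278 − 247 = 31.
Using column 2: 122 + 73 + 45 + ? → (1,2) = 278 − 240 = 38.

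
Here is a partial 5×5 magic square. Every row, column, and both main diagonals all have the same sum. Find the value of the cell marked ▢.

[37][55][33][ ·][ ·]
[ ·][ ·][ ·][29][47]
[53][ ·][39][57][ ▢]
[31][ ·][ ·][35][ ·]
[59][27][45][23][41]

25

Row 5 is complete and sums to 195; that is the magic constant.
Using column 1: 37 + 53 + 31 + 59 + ? → (2,1) = 195 − 180 = 15.
From column 4, 195 − (29 + 57 + 35 + 23) gives (1,4) = 51.
From main diagonal, 195 − (37 + 39 + 35 + 41) gives (2,2) = 43.
Row 1: 37 + 55 + 33 + 51 + ? = 195, so (1,5) = 19.
Using row 2: 15 + 43 + 29 + 47 + ? → (2,3) = 195 − 134 = 61.
From column 3, 195 − (33 + 61 + 39 + 45) gives (4,3) = 17.
From anti-diagonal, 195 − (19 + 29 + 39 + 59) gives (4,2) = 49.
From row 4, 195 − (31 + 49 + 17 + 35) gives (4,5) = 63.
Column 2 must total 195; the given cells sum to 174, so (3,2) = 21.
From column 5, 195 − (19 + 47 + 63 + 41) gives (3,5) = 25.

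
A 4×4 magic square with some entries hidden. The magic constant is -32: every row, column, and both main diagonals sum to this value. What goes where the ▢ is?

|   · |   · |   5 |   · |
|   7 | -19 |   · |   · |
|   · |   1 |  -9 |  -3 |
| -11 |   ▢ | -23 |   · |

-1

Row 3: 1 + (-9) + (-3) + ? = -32, so (3,1) = -21.
Using column 1: 7 + (-21) + (-11) + ? → (1,1) = -32 − (-25) = -7.
From column 3, -32 − (5 + (-9) + (-23)) gives (2,3) = -5.
From main diagonal, -32 − (-7 + (-19) + (-9)) gives (4,4) = 3.
Using anti-diagonal: -5 + 1 + (-11) + ? → (1,4) = -32 − (-15) = -17.
Row 1 must total -32; the given cells sum to -19, so (1,2) = -13.
Row 2 must total -32; the given cells sum to -17, so (2,4) = -15.
Row 4 needs -32; the known cells sum to -31, so (4,2) = -1.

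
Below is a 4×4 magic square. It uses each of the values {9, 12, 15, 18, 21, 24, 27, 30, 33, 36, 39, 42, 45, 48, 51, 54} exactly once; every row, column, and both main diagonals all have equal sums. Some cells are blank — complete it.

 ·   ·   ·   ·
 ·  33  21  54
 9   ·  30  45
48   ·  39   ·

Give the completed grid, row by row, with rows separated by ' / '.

The 16 entries sum to 504, so each line sums to 504/4 = 126.
Using row 2: 33 + 21 + 54 + ? → (2,1) = 126 − 108 = 18.
From row 3, 126 − (9 + 30 + 45) gives (3,2) = 42.
Column 1: 18 + 9 + 48 + ? = 126, so (1,1) = 51.
Column 3: 21 + 30 + 39 + ? = 126, so (1,3) = 36.
Main diagonal: 51 + 33 + 30 + ? = 126, so (4,4) = 12.
Using anti-diagonal: 21 + 42 + 48 + ? → (1,4) = 126 − 111 = 15.
Row 1 must total 126; the given cells sum to 102, so (1,2) = 24.
From row 4, 126 − (48 + 39 + 12) gives (4,2) = 27.

51 24 36 15 / 18 33 21 54 / 9 42 30 45 / 48 27 39 12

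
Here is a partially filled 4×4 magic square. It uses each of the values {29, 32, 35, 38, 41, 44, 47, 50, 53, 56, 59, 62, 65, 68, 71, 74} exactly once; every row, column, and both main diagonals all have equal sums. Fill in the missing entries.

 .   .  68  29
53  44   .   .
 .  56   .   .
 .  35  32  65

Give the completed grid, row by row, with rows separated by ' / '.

38 71 68 29 / 53 44 47 62 / 41 56 59 50 / 74 35 32 65

The 16 entries sum to 824, so each line sums to 824/4 = 206.
From row 4, 206 − (35 + 32 + 65) gives (4,1) = 74.
Using column 2: 44 + 56 + 35 + ? → (1,2) = 206 − 135 = 71.
From anti-diagonal, 206 − (29 + 56 + 74) gives (2,3) = 47.
Row 1 needs 206; the known cells sum to 168, so (1,1) = 38.
Row 2 must total 206; the given cells sum to 144, so (2,4) = 62.
Using column 1: 38 + 53 + 74 + ? → (3,1) = 206 − 165 = 41.
The remaining cell in column 3 is (3,3) = 206 − 147 = 59.
From column 4, 206 − (29 + 62 + 65) gives (3,4) = 50.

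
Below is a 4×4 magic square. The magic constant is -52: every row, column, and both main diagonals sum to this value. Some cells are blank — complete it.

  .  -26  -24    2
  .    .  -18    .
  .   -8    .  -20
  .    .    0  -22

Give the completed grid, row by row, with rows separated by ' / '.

-4 -26 -24 2 / -6 -16 -18 -12 / -14 -8 -10 -20 / -28 -2 0 -22

From row 1, -52 − (-26 + (-24) + 2) gives (1,1) = -4.
Column 3: -24 + (-18) + 0 + ? = -52, so (3,3) = -10.
Column 4 needs -52; the known cells sum to -40, so (2,4) = -12.
Main diagonal must total -52; the given cells sum to -36, so (2,2) = -16.
Anti-diagonal must total -52; the given cells sum to -24, so (4,1) = -28.
Row 2 must total -52; the given cells sum to -46, so (2,1) = -6.
Row 3: -8 + (-10) + (-20) + ? = -52, so (3,1) = -14.
From row 4, -52 − (-28 + 0 + (-22)) gives (4,2) = -2.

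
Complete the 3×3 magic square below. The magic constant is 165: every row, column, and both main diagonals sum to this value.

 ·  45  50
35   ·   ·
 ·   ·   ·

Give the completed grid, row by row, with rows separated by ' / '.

Row 1 must total 165; the given cells sum to 95, so (1,1) = 70.
Using column 1: 70 + 35 + ? → (3,1) = 165 − 105 = 60.
The remaining cell in anti-diagonal is (2,2) = 165 − 110 = 55.
The remaining cell in row 2 is (2,3) = 165 − 90 = 75.
Using column 2: 45 + 55 + ? → (3,2) = 165 − 100 = 65.
The remaining cell in column 3 is (3,3) = 165 − 125 = 40.

70 45 50 / 35 55 75 / 60 65 40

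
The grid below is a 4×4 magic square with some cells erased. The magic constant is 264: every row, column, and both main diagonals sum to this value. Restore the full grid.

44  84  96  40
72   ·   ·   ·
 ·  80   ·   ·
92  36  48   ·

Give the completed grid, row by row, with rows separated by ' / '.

44 84 96 40 / 72 64 52 76 / 56 80 68 60 / 92 36 48 88

The remaining cell in row 4 is (4,4) = 264 − 176 = 88.
From column 1, 264 − (44 + 72 + 92) gives (3,1) = 56.
Column 2: 84 + 80 + 36 + ? = 264, so (2,2) = 64.
Using main diagonal: 44 + 64 + 88 + ? → (3,3) = 264 − 196 = 68.
From anti-diagonal, 264 − (40 + 80 + 92) gives (2,3) = 52.
Row 2: 72 + 64 + 52 + ? = 264, so (2,4) = 76.
Row 3 needs 264; the known cells sum to 204, so (3,4) = 60.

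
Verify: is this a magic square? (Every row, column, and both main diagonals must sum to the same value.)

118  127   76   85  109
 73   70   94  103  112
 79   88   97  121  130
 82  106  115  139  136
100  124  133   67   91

Row 1: 118 + 127 + 76 + 85 + 109 = 515.
Row 2: 73 + 70 + 94 + 103 + 112 = 452.
Row 3: 79 + 88 + 97 + 121 + 130 = 515.
Row 4: 82 + 106 + 115 + 139 + 136 = 578.
Row 5: 100 + 124 + 133 + 67 + 91 = 515.
Column 1: 118 + 73 + 79 + 82 + 100 = 452.
Column 2: 127 + 70 + 88 + 106 + 124 = 515.
Column 3: 76 + 94 + 97 + 115 + 133 = 515.
Column 4: 85 + 103 + 121 + 139 + 67 = 515.
Column 5: 109 + 112 + 130 + 136 + 91 = 578.
Main diagonal: 118 + 70 + 97 + 139 + 91 = 515.
Anti-diagonal: 109 + 103 + 97 + 106 + 100 = 515.

No — column 5 sums to 578 but row 2 sums to 452.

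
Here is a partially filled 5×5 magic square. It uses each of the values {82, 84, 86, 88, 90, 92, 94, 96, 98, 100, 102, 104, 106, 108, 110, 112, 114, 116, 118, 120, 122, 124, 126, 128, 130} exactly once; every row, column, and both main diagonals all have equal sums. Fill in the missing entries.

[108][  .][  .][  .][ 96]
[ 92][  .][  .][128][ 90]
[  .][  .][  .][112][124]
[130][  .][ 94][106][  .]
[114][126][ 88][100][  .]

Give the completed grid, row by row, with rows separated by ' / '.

The 25 entries sum to 2650, so each line sums to 2650/5 = 530.
Row 5 must total 530; the given cells sum to 428, so (5,5) = 102.
Using column 1: 108 + 92 + 130 + 114 + ? → (3,1) = 530 − 444 = 86.
The remaining cell in column 4 is (1,4) = 530 − 446 = 84.
Using column 5: 96 + 90 + 124 + 102 + ? → (4,5) = 530 − 412 = 118.
From row 4, 530 − (130 + 94 + 106 + 118) gives (4,2) = 82.
Anti-diagonal needs 530; the known cells sum to 420, so (3,3) = 110.
Row 3: 86 + 110 + 112 + 124 + ? = 530, so (3,2) = 98.
Main diagonal: 108 + 110 + 106 + 102 + ? = 530, so (2,2) = 104.
Row 2 must total 530; the given cells sum to 414, so (2,3) = 116.
Column 2: 104 + 98 + 82 + 126 + ? = 530, so (1,2) = 120.
Column 3 needs 530; the known cells sum to 408, so (1,3) = 122.

108 120 122 84 96 / 92 104 116 128 90 / 86 98 110 112 124 / 130 82 94 106 118 / 114 126 88 100 102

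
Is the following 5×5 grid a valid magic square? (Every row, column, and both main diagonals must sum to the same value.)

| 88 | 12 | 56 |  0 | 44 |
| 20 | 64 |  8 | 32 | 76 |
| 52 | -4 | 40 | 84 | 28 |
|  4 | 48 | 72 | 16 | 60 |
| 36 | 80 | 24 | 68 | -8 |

Yes

Row 1: 88 + 12 + 56 + 0 + 44 = 200.
Row 2: 20 + 64 + 8 + 32 + 76 = 200.
Row 3: 52 + (-4) + 40 + 84 + 28 = 200.
Row 4: 4 + 48 + 72 + 16 + 60 = 200.
Row 5: 36 + 80 + 24 + 68 + (-8) = 200.
Column 1: 88 + 20 + 52 + 4 + 36 = 200.
Column 2: 12 + 64 + (-4) + 48 + 80 = 200.
Column 3: 56 + 8 + 40 + 72 + 24 = 200.
Column 4: 0 + 32 + 84 + 16 + 68 = 200.
Column 5: 44 + 76 + 28 + 60 + (-8) = 200.
Main diagonal: 88 + 64 + 40 + 16 + (-8) = 200.
Anti-diagonal: 44 + 32 + 40 + 48 + 36 = 200.
All lines sum to 200.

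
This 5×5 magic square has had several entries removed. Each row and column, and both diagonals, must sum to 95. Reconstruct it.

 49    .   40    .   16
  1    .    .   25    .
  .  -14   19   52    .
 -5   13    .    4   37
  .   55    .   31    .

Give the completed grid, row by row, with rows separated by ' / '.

49 7 40 -17 16 / 1 34 -8 25 43 / 28 -14 19 52 10 / -5 13 46 4 37 / 22 55 -2 31 -11

Using row 4: -5 + 13 + 4 + 37 + ? → (4,3) = 95 − 49 = 46.
The remaining cell in column 4 is (1,4) = 95 − 112 = -17.
Anti-diagonal needs 95; the known cells sum to 73, so (5,1) = 22.
Row 1 must total 95; the given cells sum to 88, so (1,2) = 7.
From column 1, 95 − (49 + 1 + (-5) + 22) gives (3,1) = 28.
Column 2 must total 95; the given cells sum to 61, so (2,2) = 34.
From main diagonal, 95 − (49 + 34 + 19 + 4) gives (5,5) = -11.
The remaining cell in row 3 is (3,5) = 95 − 85 = 10.
Row 5: 22 + 55 + 31 + (-11) + ? = 95, so (5,3) = -2.
From column 3, 95 − (40 + 19 + 46 + (-2)) gives (2,3) = -8.
Column 5: 16 + 10 + 37 + (-11) + ? = 95, so (2,5) = 43.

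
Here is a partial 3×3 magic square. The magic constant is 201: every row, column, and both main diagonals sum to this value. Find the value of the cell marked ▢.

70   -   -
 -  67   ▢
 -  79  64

Row 3: 79 + 64 + ? = 201, so (3,1) = 58.
The remaining cell in column 1 is (2,1) = 201 − 128 = 73.
The remaining cell in column 2 is (1,2) = 201 − 146 = 55.
From anti-diagonal, 201 − (67 + 58) gives (1,3) = 76.
Row 2 needs 201; the known cells sum to 140, so (2,3) = 61.

61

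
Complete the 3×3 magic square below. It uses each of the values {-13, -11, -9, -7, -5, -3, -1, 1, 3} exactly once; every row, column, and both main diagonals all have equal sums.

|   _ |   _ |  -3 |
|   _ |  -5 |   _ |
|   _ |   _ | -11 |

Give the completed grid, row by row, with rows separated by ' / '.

The 9 entries sum to -45, so each line sums to -45/3 = -15.
Using column 3: -3 + (-11) + ? → (2,3) = -15 − (-14) = -1.
From main diagonal, -15 − (-5 + (-11)) gives (1,1) = 1.
Anti-diagonal must total -15; the given cells sum to -8, so (3,1) = -7.
Using row 1: 1 + (-3) + ? → (1,2) = -15 − (-2) = -13.
Using row 2: -5 + (-1) + ? → (2,1) = -15 − (-6) = -9.
Row 3 needs -15; the known cells sum to -18, so (3,2) = 3.

1 -13 -3 / -9 -5 -1 / -7 3 -11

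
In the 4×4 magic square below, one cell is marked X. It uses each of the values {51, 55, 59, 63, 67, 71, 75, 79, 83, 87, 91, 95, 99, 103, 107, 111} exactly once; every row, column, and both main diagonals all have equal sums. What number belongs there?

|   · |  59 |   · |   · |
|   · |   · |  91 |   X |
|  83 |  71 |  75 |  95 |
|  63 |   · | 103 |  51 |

The 16 entries sum to 1296, so each line sums to 1296/4 = 324.
Row 4 must total 324; the given cells sum to 217, so (4,2) = 107.
Column 2 needs 324; the known cells sum to 237, so (2,2) = 87.
Using column 3: 91 + 75 + 103 + ? → (1,3) = 324 − 269 = 55.
From main diagonal, 324 − (87 + 75 + 51) gives (1,1) = 111.
The remaining cell in anti-diagonal is (1,4) = 324 − 225 = 99.
Column 1: 111 + 83 + 63 + ? = 324, so (2,1) = 67.
From column 4, 324 − (99 + 95 + 51) gives (2,4) = 79.

79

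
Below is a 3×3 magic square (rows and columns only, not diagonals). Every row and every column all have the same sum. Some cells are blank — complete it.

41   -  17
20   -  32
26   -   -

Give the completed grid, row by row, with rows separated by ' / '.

Column 1 is already complete: 41 + 20 + 26 = 87, so that is the magic constant.
Row 1: 41 + 17 + ? = 87, so (1,2) = 29.
Using row 2: 20 + 32 + ? → (2,2) = 87 − 52 = 35.
Column 2: 29 + 35 + ? = 87, so (3,2) = 23.
The remaining cell in column 3 is (3,3) = 87 − 49 = 38.

41 29 17 / 20 35 32 / 26 23 38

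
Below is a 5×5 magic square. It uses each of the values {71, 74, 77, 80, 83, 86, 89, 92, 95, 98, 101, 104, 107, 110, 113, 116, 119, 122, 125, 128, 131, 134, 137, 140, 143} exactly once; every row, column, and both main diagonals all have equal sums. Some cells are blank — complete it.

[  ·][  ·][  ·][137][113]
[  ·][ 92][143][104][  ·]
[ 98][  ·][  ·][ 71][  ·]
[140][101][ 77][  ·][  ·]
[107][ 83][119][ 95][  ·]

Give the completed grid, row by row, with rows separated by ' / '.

The 25 entries sum to 2675, so each line sums to 2675/5 = 535.
Row 5: 107 + 83 + 119 + 95 + ? = 535, so (5,5) = 131.
Column 4 must total 535; the given cells sum to 407, so (4,4) = 128.
Anti-diagonal needs 535; the known cells sum to 425, so (3,3) = 110.
From row 4, 535 − (140 + 101 + 77 + 128) gives (4,5) = 89.
Using column 3: 143 + 110 + 77 + 119 + ? → (1,3) = 535 − 449 = 86.
The remaining cell in main diagonal is (1,1) = 535 − 461 = 74.
Row 1 must total 535; the given cells sum to 410, so (1,2) = 125.
Column 1 needs 535; the known cells sum to 419, so (2,1) = 116.
Column 2: 125 + 92 + 101 + 83 + ? = 535, so (3,2) = 134.
Row 2 needs 535; the known cells sum to 455, so (2,5) = 80.
Row 3 needs 535; the known cells sum to 413, so (3,5) = 122.

74 125 86 137 113 / 116 92 143 104 80 / 98 134 110 71 122 / 140 101 77 128 89 / 107 83 119 95 131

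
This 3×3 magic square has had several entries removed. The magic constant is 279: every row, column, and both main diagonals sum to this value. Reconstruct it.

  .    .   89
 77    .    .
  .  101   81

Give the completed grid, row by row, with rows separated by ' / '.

105 85 89 / 77 93 109 / 97 101 81

From row 3, 279 − (101 + 81) gives (3,1) = 97.
From column 1, 279 − (77 + 97) gives (1,1) = 105.
From column 3, 279 − (89 + 81) gives (2,3) = 109.
From main diagonal, 279 − (105 + 81) gives (2,2) = 93.
Row 1: 105 + 89 + ? = 279, so (1,2) = 85.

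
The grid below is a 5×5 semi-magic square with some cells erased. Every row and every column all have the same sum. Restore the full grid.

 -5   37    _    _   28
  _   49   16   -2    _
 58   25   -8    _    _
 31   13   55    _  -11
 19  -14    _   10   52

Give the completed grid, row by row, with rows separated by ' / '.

Column 2 is already complete: 37 + 49 + 25 + 13 + -14 = 110, so that is the magic constant.
Row 4 must total 110; the given cells sum to 88, so (4,4) = 22.
Row 5 needs 110; the known cells sum to 67, so (5,3) = 43.
Column 1: -5 + 58 + 31 + 19 + ? = 110, so (2,1) = 7.
Column 3 needs 110; the known cells sum to 106, so (1,3) = 4.
Using row 1: -5 + 37 + 4 + 28 + ? → (1,4) = 110 − 64 = 46.
Row 2 needs 110; the known cells sum to 70, so (2,5) = 40.
Using column 4: 46 + (-2) + 22 + 10 + ? → (3,4) = 110 − 76 = 34.
The remaining cell in column 5 is (3,5) = 110 − 109 = 1.

-5 37 4 46 28 / 7 49 16 -2 40 / 58 25 -8 34 1 / 31 13 55 22 -11 / 19 -14 43 10 52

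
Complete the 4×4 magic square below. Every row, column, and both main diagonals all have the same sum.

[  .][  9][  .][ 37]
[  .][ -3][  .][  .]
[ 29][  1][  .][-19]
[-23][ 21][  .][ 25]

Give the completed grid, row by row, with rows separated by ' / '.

-11 9 -7 37 / 33 -3 13 -15 / 29 1 17 -19 / -23 21 5 25

Column 2 is already complete: 9 + -3 + 1 + 21 = 28, so that is the magic constant.
Row 3 must total 28; the given cells sum to 11, so (3,3) = 17.
Row 4: -23 + 21 + 25 + ? = 28, so (4,3) = 5.
Column 4 must total 28; the given cells sum to 43, so (2,4) = -15.
Main diagonal must total 28; the given cells sum to 39, so (1,1) = -11.
Using anti-diagonal: 37 + 1 + (-23) + ? → (2,3) = 28 − 15 = 13.
From row 1, 28 − (-11 + 9 + 37) gives (1,3) = -7.
Row 2 needs 28; the known cells sum to -5, so (2,1) = 33.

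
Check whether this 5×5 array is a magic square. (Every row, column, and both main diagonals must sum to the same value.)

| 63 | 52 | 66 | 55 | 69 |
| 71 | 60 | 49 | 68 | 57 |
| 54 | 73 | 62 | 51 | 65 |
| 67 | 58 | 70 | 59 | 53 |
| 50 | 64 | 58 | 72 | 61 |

No — column 2 sums to 307 but column 1 sums to 305.

Row 1: 63 + 52 + 66 + 55 + 69 = 305.
Row 2: 71 + 60 + 49 + 68 + 57 = 305.
Row 3: 54 + 73 + 62 + 51 + 65 = 305.
Row 4: 67 + 58 + 70 + 59 + 53 = 307.
Row 5: 50 + 64 + 58 + 72 + 61 = 305.
Column 1: 63 + 71 + 54 + 67 + 50 = 305.
Column 2: 52 + 60 + 73 + 58 + 64 = 307.
Column 3: 66 + 49 + 62 + 70 + 58 = 305.
Column 4: 55 + 68 + 51 + 59 + 72 = 305.
Column 5: 69 + 57 + 65 + 53 + 61 = 305.
Main diagonal: 63 + 60 + 62 + 59 + 61 = 305.
Anti-diagonal: 69 + 68 + 62 + 58 + 50 = 307.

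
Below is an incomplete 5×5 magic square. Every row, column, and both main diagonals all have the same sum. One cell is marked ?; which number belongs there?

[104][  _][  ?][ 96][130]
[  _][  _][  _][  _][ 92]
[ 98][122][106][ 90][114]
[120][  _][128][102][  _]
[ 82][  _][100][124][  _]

Row 3 is complete and sums to 530; that is the magic constant.
Column 1: 104 + 98 + 120 + 82 + ? = 530, so (2,1) = 126.
Using column 4: 96 + 90 + 102 + 124 + ? → (2,4) = 530 − 412 = 118.
The remaining cell in anti-diagonal is (4,2) = 530 − 436 = 94.
The remaining cell in row 4 is (4,5) = 530 − 444 = 86.
The remaining cell in column 5 is (5,5) = 530 − 422 = 108.
Main diagonal must total 530; the given cells sum to 420, so (2,2) = 110.
Row 2: 126 + 110 + 118 + 92 + ? = 530, so (2,3) = 84.
Row 5: 82 + 100 + 124 + 108 + ? = 530, so (5,2) = 116.
From column 2, 530 − (110 + 122 + 94 + 116) gives (1,2) = 88.
From column 3, 530 − (84 + 106 + 128 + 100) gives (1,3) = 112.

112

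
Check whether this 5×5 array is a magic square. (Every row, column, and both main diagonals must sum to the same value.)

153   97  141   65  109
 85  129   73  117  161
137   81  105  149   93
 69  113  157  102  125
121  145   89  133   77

No — main diagonal sums to 566 but row 1 sums to 565.

Row 1: 153 + 97 + 141 + 65 + 109 = 565.
Row 2: 85 + 129 + 73 + 117 + 161 = 565.
Row 3: 137 + 81 + 105 + 149 + 93 = 565.
Row 4: 69 + 113 + 157 + 102 + 125 = 566.
Row 5: 121 + 145 + 89 + 133 + 77 = 565.
Column 1: 153 + 85 + 137 + 69 + 121 = 565.
Column 2: 97 + 129 + 81 + 113 + 145 = 565.
Column 3: 141 + 73 + 105 + 157 + 89 = 565.
Column 4: 65 + 117 + 149 + 102 + 133 = 566.
Column 5: 109 + 161 + 93 + 125 + 77 = 565.
Main diagonal: 153 + 129 + 105 + 102 + 77 = 566.
Anti-diagonal: 109 + 117 + 105 + 113 + 121 = 565.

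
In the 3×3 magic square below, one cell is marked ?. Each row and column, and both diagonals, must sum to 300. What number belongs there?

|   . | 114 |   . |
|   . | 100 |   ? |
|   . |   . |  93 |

128

Column 2: 114 + 100 + ? = 300, so (3,2) = 86.
Using main diagonal: 100 + 93 + ? → (1,1) = 300 − 193 = 107.
From row 1, 300 − (107 + 114) gives (1,3) = 79.
Row 3 must total 300; the given cells sum to 179, so (3,1) = 121.
Using column 1: 107 + 121 + ? → (2,1) = 300 − 228 = 72.
The remaining cell in column 3 is (2,3) = 300 − 172 = 128.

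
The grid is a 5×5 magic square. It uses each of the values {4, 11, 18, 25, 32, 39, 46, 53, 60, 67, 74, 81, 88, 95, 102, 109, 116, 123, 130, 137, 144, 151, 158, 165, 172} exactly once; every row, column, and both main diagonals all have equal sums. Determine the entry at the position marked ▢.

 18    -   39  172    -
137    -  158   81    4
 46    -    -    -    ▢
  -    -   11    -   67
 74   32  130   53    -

123

The 25 entries sum to 2200, so each line sums to 2200/5 = 440.
Row 2 needs 440; the known cells sum to 380, so (2,2) = 60.
Row 5 must total 440; the given cells sum to 289, so (5,5) = 151.
Column 1 must total 440; the given cells sum to 275, so (4,1) = 165.
Using column 3: 39 + 158 + 11 + 130 + ? → (3,3) = 440 − 338 = 102.
The remaining cell in main diagonal is (4,4) = 440 − 331 = 109.
Row 4: 165 + 11 + 109 + 67 + ? = 440, so (4,2) = 88.
The remaining cell in column 4 is (3,4) = 440 − 415 = 25.
Using anti-diagonal: 81 + 102 + 88 + 74 + ? → (1,5) = 440 − 345 = 95.
Using row 1: 18 + 39 + 172 + 95 + ? → (1,2) = 440 − 324 = 116.
From column 2, 440 − (116 + 60 + 88 + 32) gives (3,2) = 144.
Column 5 must total 440; the given cells sum to 317, so (3,5) = 123.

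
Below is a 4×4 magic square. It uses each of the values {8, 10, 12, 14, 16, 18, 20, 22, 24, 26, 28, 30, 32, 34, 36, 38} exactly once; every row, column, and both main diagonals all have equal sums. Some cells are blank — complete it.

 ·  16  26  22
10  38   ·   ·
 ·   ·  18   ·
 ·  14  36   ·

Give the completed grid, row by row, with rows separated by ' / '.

The 16 entries sum to 368, so each line sums to 368/4 = 92.
Row 1 needs 92; the known cells sum to 64, so (1,1) = 28.
Using column 2: 16 + 38 + 14 + ? → (3,2) = 92 − 68 = 24.
The remaining cell in column 3 is (2,3) = 92 − 80 = 12.
From main diagonal, 92 − (28 + 38 + 18) gives (4,4) = 8.
The remaining cell in anti-diagonal is (4,1) = 92 − 58 = 34.
The remaining cell in row 2 is (2,4) = 92 − 60 = 32.
The remaining cell in column 1 is (3,1) = 92 − 72 = 20.
Column 4: 22 + 32 + 8 + ? = 92, so (3,4) = 30.

28 16 26 22 / 10 38 12 32 / 20 24 18 30 / 34 14 36 8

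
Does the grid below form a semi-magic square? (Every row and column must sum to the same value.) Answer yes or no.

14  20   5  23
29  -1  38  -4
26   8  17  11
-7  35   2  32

Yes

Row 1: 14 + 20 + 5 + 23 = 62.
Row 2: 29 + (-1) + 38 + (-4) = 62.
Row 3: 26 + 8 + 17 + 11 = 62.
Row 4: -7 + 35 + 2 + 32 = 62.
Column 1: 14 + 29 + 26 + (-7) = 62.
Column 2: 20 + (-1) + 8 + 35 = 62.
Column 3: 5 + 38 + 17 + 2 = 62.
Column 4: 23 + (-4) + 11 + 32 = 62.
All lines sum to 62.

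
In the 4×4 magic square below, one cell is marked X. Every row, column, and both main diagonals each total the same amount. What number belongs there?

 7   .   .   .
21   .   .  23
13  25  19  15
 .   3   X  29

9

Row 3 is complete and sums to 72; that is the magic constant.
Using column 1: 7 + 21 + 13 + ? → (4,1) = 72 − 41 = 31.
Column 4 needs 72; the known cells sum to 67, so (1,4) = 5.
Main diagonal: 7 + 19 + 29 + ? = 72, so (2,2) = 17.
Using anti-diagonal: 5 + 25 + 31 + ? → (2,3) = 72 − 61 = 11.
Using row 4: 31 + 3 + 29 + ? → (4,3) = 72 − 63 = 9.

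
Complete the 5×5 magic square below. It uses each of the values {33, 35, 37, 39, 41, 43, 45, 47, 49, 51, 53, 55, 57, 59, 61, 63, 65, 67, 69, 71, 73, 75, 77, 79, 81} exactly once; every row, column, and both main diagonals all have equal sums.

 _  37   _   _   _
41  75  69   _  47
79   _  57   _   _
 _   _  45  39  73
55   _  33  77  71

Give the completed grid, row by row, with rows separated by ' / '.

The 25 entries sum to 1425, so each line sums to 1425/5 = 285.
Row 2 must total 285; the given cells sum to 232, so (2,4) = 53.
The remaining cell in row 5 is (5,2) = 285 − 236 = 49.
Column 3 must total 285; the given cells sum to 204, so (1,3) = 81.
Using main diagonal: 75 + 57 + 39 + 71 + ? → (1,1) = 285 − 242 = 43.
Column 1: 43 + 41 + 79 + 55 + ? = 285, so (4,1) = 67.
Row 4 needs 285; the known cells sum to 224, so (4,2) = 61.
Column 2 needs 285; the known cells sum to 222, so (3,2) = 63.
Anti-diagonal needs 285; the known cells sum to 226, so (1,5) = 59.
Row 1: 43 + 37 + 81 + 59 + ? = 285, so (1,4) = 65.
Column 4 needs 285; the known cells sum to 234, so (3,4) = 51.
From column 5, 285 − (59 + 47 + 73 + 71) gives (3,5) = 35.

43 37 81 65 59 / 41 75 69 53 47 / 79 63 57 51 35 / 67 61 45 39 73 / 55 49 33 77 71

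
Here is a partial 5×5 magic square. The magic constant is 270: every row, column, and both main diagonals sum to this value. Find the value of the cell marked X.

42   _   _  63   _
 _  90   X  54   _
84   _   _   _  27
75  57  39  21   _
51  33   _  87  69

The remaining cell in row 4 is (4,5) = 270 − 192 = 78.
Row 5 must total 270; the given cells sum to 240, so (5,3) = 30.
Column 1 must total 270; the given cells sum to 252, so (2,1) = 18.
The remaining cell in column 4 is (3,4) = 270 − 225 = 45.
Using main diagonal: 42 + 90 + 21 + 69 + ? → (3,3) = 270 − 222 = 48.
Anti-diagonal: 54 + 48 + 57 + 51 + ? = 270, so (1,5) = 60.
Row 3: 84 + 48 + 45 + 27 + ? = 270, so (3,2) = 66.
Using column 2: 90 + 66 + 57 + 33 + ? → (1,2) = 270 − 246 = 24.
Column 5 must total 270; the given cells sum to 234, so (2,5) = 36.
Row 1 needs 270; the known cells sum to 189, so (1,3) = 81.
Row 2 must total 270; the given cells sum to 198, so (2,3) = 72.

72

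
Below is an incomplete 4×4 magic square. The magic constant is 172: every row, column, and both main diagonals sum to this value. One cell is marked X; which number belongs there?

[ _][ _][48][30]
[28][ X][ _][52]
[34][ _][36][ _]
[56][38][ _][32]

50

From row 4, 172 − (56 + 38 + 32) gives (4,3) = 46.
From column 1, 172 − (28 + 34 + 56) gives (1,1) = 54.
Using column 3: 48 + 36 + 46 + ? → (2,3) = 172 − 130 = 42.
Column 4: 30 + 52 + 32 + ? = 172, so (3,4) = 58.
Main diagonal: 54 + 36 + 32 + ? = 172, so (2,2) = 50.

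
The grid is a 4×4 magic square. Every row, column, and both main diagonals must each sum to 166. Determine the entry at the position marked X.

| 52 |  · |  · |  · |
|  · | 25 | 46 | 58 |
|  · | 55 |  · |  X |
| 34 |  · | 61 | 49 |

28

The remaining cell in row 2 is (2,1) = 166 − 129 = 37.
Using row 4: 34 + 61 + 49 + ? → (4,2) = 166 − 144 = 22.
Column 1 must total 166; the given cells sum to 123, so (3,1) = 43.
Column 2 needs 166; the known cells sum to 102, so (1,2) = 64.
Main diagonal must total 166; the given cells sum to 126, so (3,3) = 40.
Anti-diagonal must total 166; the given cells sum to 135, so (1,4) = 31.
Row 1 must total 166; the given cells sum to 147, so (1,3) = 19.
Using row 3: 43 + 55 + 40 + ? → (3,4) = 166 − 138 = 28.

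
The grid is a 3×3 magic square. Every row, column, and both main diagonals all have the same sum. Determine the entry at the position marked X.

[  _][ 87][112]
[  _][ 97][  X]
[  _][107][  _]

Column 2 is complete and sums to 291; that is the magic constant.
The remaining cell in row 1 is (1,1) = 291 − 199 = 92.
Main diagonal must total 291; the given cells sum to 189, so (3,3) = 102.
Anti-diagonal needs 291; the known cells sum to 209, so (3,1) = 82.
From column 1, 291 − (92 + 82) gives (2,1) = 117.
Column 3 must total 291; the given cells sum to 214, so (2,3) = 77.

77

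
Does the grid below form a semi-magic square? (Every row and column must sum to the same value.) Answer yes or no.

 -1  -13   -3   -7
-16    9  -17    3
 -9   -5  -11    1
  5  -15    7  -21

No — row 2 sums to -21 but column 3 sums to -24.

Row 1: -1 + (-13) + (-3) + (-7) = -24.
Row 2: -16 + 9 + (-17) + 3 = -21.
Row 3: -9 + (-5) + (-11) + 1 = -24.
Row 4: 5 + (-15) + 7 + (-21) = -24.
Column 1: -1 + (-16) + (-9) + 5 = -21.
Column 2: -13 + 9 + (-5) + (-15) = -24.
Column 3: -3 + (-17) + (-11) + 7 = -24.
Column 4: -7 + 3 + 1 + (-21) = -24.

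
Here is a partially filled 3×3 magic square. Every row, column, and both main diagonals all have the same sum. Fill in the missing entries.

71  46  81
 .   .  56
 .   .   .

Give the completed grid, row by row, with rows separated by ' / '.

71 46 81 / 76 66 56 / 51 86 61

Row 1 is already complete: 71 + 46 + 81 = 198, so that is the magic constant.
Column 3 must total 198; the given cells sum to 137, so (3,3) = 61.
The remaining cell in main diagonal is (2,2) = 198 − 132 = 66.
Using anti-diagonal: 81 + 66 + ? → (3,1) = 198 − 147 = 51.
Row 2 must total 198; the given cells sum to 122, so (2,1) = 76.
Row 3 needs 198; the known cells sum to 112, so (3,2) = 86.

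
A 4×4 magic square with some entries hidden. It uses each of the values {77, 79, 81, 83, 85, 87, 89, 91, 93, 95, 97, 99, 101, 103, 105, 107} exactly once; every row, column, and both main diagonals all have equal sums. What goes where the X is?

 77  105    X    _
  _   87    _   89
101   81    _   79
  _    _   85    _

83

The 16 entries sum to 1472, so each line sums to 1472/4 = 368.
The remaining cell in row 3 is (3,3) = 368 − 261 = 107.
Column 2 needs 368; the known cells sum to 273, so (4,2) = 95.
Using main diagonal: 77 + 87 + 107 + ? → (4,4) = 368 − 271 = 97.
Row 4 must total 368; the given cells sum to 277, so (4,1) = 91.
Column 1: 77 + 101 + 91 + ? = 368, so (2,1) = 99.
Column 4 must total 368; the given cells sum to 265, so (1,4) = 103.
Anti-diagonal needs 368; the known cells sum to 275, so (2,3) = 93.
The remaining cell in row 1 is (1,3) = 368 − 285 = 83.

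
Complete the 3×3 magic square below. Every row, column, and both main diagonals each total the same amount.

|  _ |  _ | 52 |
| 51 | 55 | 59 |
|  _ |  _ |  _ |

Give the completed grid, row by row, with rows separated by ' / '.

56 57 52 / 51 55 59 / 58 53 54

Row 2 is already complete: 51 + 55 + 59 = 165, so that is the magic constant.
Column 3 needs 165; the known cells sum to 111, so (3,3) = 54.
From main diagonal, 165 − (55 + 54) gives (1,1) = 56.
The remaining cell in anti-diagonal is (3,1) = 165 − 107 = 58.
Row 1 must total 165; the given cells sum to 108, so (1,2) = 57.
Row 3: 58 + 54 + ? = 165, so (3,2) = 53.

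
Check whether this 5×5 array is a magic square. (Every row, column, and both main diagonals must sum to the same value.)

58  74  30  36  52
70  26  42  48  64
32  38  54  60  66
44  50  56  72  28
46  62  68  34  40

Row 1: 58 + 74 + 30 + 36 + 52 = 250.
Row 2: 70 + 26 + 42 + 48 + 64 = 250.
Row 3: 32 + 38 + 54 + 60 + 66 = 250.
Row 4: 44 + 50 + 56 + 72 + 28 = 250.
Row 5: 46 + 62 + 68 + 34 + 40 = 250.
Column 1: 58 + 70 + 32 + 44 + 46 = 250.
Column 2: 74 + 26 + 38 + 50 + 62 = 250.
Column 3: 30 + 42 + 54 + 56 + 68 = 250.
Column 4: 36 + 48 + 60 + 72 + 34 = 250.
Column 5: 52 + 64 + 66 + 28 + 40 = 250.
Main diagonal: 58 + 26 + 54 + 72 + 40 = 250.
Anti-diagonal: 52 + 48 + 54 + 50 + 46 = 250.
All lines sum to 250.

Yes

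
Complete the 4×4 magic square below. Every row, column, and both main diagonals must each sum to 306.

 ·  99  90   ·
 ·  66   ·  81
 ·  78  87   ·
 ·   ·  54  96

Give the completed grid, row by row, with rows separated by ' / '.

The remaining cell in column 2 is (4,2) = 306 − 243 = 63.
Using column 3: 90 + 87 + 54 + ? → (2,3) = 306 − 231 = 75.
Main diagonal: 66 + 87 + 96 + ? = 306, so (1,1) = 57.
The remaining cell in row 1 is (1,4) = 306 − 246 = 60.
Row 2: 66 + 75 + 81 + ? = 306, so (2,1) = 84.
Row 4 needs 306; the known cells sum to 213, so (4,1) = 93.
Column 1 must total 306; the given cells sum to 234, so (3,1) = 72.
Column 4: 60 + 81 + 96 + ? = 306, so (3,4) = 69.

57 99 90 60 / 84 66 75 81 / 72 78 87 69 / 93 63 54 96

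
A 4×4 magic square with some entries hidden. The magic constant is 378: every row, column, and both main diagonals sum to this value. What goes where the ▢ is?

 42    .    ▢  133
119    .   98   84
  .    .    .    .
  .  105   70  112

63

Row 2 needs 378; the known cells sum to 301, so (2,2) = 77.
Using row 4: 105 + 70 + 112 + ? → (4,1) = 378 − 287 = 91.
Column 1 needs 378; the known cells sum to 252, so (3,1) = 126.
Column 4: 133 + 84 + 112 + ? = 378, so (3,4) = 49.
Main diagonal: 42 + 77 + 112 + ? = 378, so (3,3) = 147.
Anti-diagonal: 133 + 98 + 91 + ? = 378, so (3,2) = 56.
Using column 2: 77 + 56 + 105 + ? → (1,2) = 378 − 238 = 140.
Column 3: 98 + 147 + 70 + ? = 378, so (1,3) = 63.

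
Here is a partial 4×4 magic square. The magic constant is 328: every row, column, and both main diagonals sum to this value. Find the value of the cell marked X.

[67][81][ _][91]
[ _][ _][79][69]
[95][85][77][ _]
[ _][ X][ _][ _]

75

Row 1 must total 328; the given cells sum to 239, so (1,3) = 89.
Row 3 must total 328; the given cells sum to 257, so (3,4) = 71.
From column 3, 328 − (89 + 79 + 77) gives (4,3) = 83.
Column 4 needs 328; the known cells sum to 231, so (4,4) = 97.
The remaining cell in main diagonal is (2,2) = 328 − 241 = 87.
From anti-diagonal, 328 − (91 + 79 + 85) gives (4,1) = 73.
The remaining cell in row 2 is (2,1) = 328 − 235 = 93.
Row 4 must total 328; the given cells sum to 253, so (4,2) = 75.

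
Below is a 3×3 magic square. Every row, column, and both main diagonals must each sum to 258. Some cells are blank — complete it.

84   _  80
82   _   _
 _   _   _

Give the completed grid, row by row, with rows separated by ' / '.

The remaining cell in row 1 is (1,2) = 258 − 164 = 94.
Column 1 needs 258; the known cells sum to 166, so (3,1) = 92.
Anti-diagonal must total 258; the given cells sum to 172, so (2,2) = 86.
The remaining cell in row 2 is (2,3) = 258 − 168 = 90.
Column 2: 94 + 86 + ? = 258, so (3,2) = 78.
Using column 3: 80 + 90 + ? → (3,3) = 258 − 170 = 88.

84 94 80 / 82 86 90 / 92 78 88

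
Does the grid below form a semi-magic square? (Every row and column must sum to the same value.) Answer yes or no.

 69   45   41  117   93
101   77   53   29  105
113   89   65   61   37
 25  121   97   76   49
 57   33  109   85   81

No — column 3 sums to 365 but column 4 sums to 368.

Row 1: 69 + 45 + 41 + 117 + 93 = 365.
Row 2: 101 + 77 + 53 + 29 + 105 = 365.
Row 3: 113 + 89 + 65 + 61 + 37 = 365.
Row 4: 25 + 121 + 97 + 76 + 49 = 368.
Row 5: 57 + 33 + 109 + 85 + 81 = 365.
Column 1: 69 + 101 + 113 + 25 + 57 = 365.
Column 2: 45 + 77 + 89 + 121 + 33 = 365.
Column 3: 41 + 53 + 65 + 97 + 109 = 365.
Column 4: 117 + 29 + 61 + 76 + 85 = 368.
Column 5: 93 + 105 + 37 + 49 + 81 = 365.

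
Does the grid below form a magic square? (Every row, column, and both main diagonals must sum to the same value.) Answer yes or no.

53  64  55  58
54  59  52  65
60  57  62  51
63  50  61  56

Row 1: 53 + 64 + 55 + 58 = 230.
Row 2: 54 + 59 + 52 + 65 = 230.
Row 3: 60 + 57 + 62 + 51 = 230.
Row 4: 63 + 50 + 61 + 56 = 230.
Column 1: 53 + 54 + 60 + 63 = 230.
Column 2: 64 + 59 + 57 + 50 = 230.
Column 3: 55 + 52 + 62 + 61 = 230.
Column 4: 58 + 65 + 51 + 56 = 230.
Main diagonal: 53 + 59 + 62 + 56 = 230.
Anti-diagonal: 58 + 52 + 57 + 63 = 230.
All lines sum to 230.

Yes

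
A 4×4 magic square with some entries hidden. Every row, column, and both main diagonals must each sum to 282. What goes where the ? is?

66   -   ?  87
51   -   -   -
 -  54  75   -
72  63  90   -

The remaining cell in row 4 is (4,4) = 282 − 225 = 57.
Using column 1: 66 + 51 + 72 + ? → (3,1) = 282 − 189 = 93.
From main diagonal, 282 − (66 + 75 + 57) gives (2,2) = 84.
Anti-diagonal: 87 + 54 + 72 + ? = 282, so (2,3) = 69.
The remaining cell in row 2 is (2,4) = 282 − 204 = 78.
The remaining cell in row 3 is (3,4) = 282 − 222 = 60.
Using column 2: 84 + 54 + 63 + ? → (1,2) = 282 − 201 = 81.
Column 3 must total 282; the given cells sum to 234, so (1,3) = 48.

48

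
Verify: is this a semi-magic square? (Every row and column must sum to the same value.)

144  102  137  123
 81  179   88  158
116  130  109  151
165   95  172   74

Yes

Row 1: 144 + 102 + 137 + 123 = 506.
Row 2: 81 + 179 + 88 + 158 = 506.
Row 3: 116 + 130 + 109 + 151 = 506.
Row 4: 165 + 95 + 172 + 74 = 506.
Column 1: 144 + 81 + 116 + 165 = 506.
Column 2: 102 + 179 + 130 + 95 = 506.
Column 3: 137 + 88 + 109 + 172 = 506.
Column 4: 123 + 158 + 151 + 74 = 506.
All lines sum to 506.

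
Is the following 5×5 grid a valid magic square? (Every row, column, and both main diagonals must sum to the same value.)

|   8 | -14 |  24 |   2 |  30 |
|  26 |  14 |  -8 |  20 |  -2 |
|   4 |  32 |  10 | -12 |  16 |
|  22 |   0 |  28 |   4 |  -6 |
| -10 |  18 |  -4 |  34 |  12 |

Row 1: 8 + (-14) + 24 + 2 + 30 = 50.
Row 2: 26 + 14 + (-8) + 20 + (-2) = 50.
Row 3: 4 + 32 + 10 + (-12) + 16 = 50.
Row 4: 22 + 0 + 28 + 4 + (-6) = 48.
Row 5: -10 + 18 + (-4) + 34 + 12 = 50.
Column 1: 8 + 26 + 4 + 22 + (-10) = 50.
Column 2: -14 + 14 + 32 + 0 + 18 = 50.
Column 3: 24 + (-8) + 10 + 28 + (-4) = 50.
Column 4: 2 + 20 + (-12) + 4 + 34 = 48.
Column 5: 30 + (-2) + 16 + (-6) + 12 = 50.
Main diagonal: 8 + 14 + 10 + 4 + 12 = 48.
Anti-diagonal: 30 + 20 + 10 + 0 + (-10) = 50.

No — column 3 sums to 50 but column 4 sums to 48.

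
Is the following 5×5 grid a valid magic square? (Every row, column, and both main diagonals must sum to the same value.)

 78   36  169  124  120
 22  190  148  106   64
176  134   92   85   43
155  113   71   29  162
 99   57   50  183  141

Row 1: 78 + 36 + 169 + 124 + 120 = 527.
Row 2: 22 + 190 + 148 + 106 + 64 = 530.
Row 3: 176 + 134 + 92 + 85 + 43 = 530.
Row 4: 155 + 113 + 71 + 29 + 162 = 530.
Row 5: 99 + 57 + 50 + 183 + 141 = 530.
Column 1: 78 + 22 + 176 + 155 + 99 = 530.
Column 2: 36 + 190 + 134 + 113 + 57 = 530.
Column 3: 169 + 148 + 92 + 71 + 50 = 530.
Column 4: 124 + 106 + 85 + 29 + 183 = 527.
Column 5: 120 + 64 + 43 + 162 + 141 = 530.
Main diagonal: 78 + 190 + 92 + 29 + 141 = 530.
Anti-diagonal: 120 + 106 + 92 + 113 + 99 = 530.

No — column 3 sums to 530 but column 4 sums to 527.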